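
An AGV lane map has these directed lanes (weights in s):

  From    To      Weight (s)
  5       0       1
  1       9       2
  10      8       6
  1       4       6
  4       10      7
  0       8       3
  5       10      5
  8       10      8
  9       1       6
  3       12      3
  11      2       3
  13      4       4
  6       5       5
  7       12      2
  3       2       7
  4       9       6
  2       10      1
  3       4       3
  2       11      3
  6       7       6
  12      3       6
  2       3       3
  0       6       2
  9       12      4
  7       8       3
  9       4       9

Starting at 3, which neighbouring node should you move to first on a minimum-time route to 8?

2

Candidate routes:
3 → 4 → 10 → 8: 3+7+6 = 16
3 → 2 → 10 → 8: 7+1+6 = 14
Cheapest is 3 → 2 → 10 → 8 at 14 s.
So from 3 the first move is to 2.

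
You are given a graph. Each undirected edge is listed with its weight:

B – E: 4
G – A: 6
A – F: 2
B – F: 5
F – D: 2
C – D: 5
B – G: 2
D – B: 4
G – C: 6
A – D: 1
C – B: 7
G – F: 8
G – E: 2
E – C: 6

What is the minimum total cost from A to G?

6

Compare a few routes:
A → G: 6 = 6
A → F → B → G: 2+5+2 = 9
A → D → B → G: 1+4+2 = 7
A → D → F → B → G: 1+2+5+2 = 10
The minimum is 6 via A → G.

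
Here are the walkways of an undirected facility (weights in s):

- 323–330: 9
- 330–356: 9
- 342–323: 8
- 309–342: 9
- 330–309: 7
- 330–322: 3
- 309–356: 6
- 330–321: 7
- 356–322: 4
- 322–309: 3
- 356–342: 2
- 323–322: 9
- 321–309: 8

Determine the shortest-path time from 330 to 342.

Shortest distances from 330:
330: 0
322: 3  (via 330)
309: 6  (via 322)
356: 7  (via 322)
321: 7  (via 330)
342: 9  (via 356)
Shortest route: 330 → 322 → 356 → 342 = 9 s.

9 s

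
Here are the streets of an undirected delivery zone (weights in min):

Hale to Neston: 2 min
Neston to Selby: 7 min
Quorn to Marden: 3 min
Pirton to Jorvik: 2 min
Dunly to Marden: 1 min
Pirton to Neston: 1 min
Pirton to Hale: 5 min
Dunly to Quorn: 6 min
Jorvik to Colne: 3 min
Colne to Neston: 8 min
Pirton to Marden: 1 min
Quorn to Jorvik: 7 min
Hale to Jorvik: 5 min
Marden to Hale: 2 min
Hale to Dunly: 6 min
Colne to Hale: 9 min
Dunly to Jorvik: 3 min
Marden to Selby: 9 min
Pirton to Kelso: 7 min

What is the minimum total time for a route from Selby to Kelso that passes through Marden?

17 min

Shortest Selby→Marden: Selby–Marden = 9
Shortest Marden→Kelso: Marden–Pirton–Kelso = 8
Total via Marden: 9 + 8 = 17 min.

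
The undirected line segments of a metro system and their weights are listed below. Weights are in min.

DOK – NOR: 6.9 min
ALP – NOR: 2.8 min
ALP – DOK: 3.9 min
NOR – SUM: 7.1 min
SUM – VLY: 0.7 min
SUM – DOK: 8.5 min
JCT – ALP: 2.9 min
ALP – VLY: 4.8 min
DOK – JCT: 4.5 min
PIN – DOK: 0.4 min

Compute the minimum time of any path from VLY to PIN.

Running Dijkstra from VLY:
VLY: 0
SUM: 0.7  (via VLY)
ALP: 4.8  (via VLY)
NOR: 7.6  (via ALP)
JCT: 7.7  (via ALP)
DOK: 8.7  (via ALP)
PIN: 9.1  (via DOK)
Shortest route: VLY → ALP → DOK → PIN = 9.1 min.

9.1 min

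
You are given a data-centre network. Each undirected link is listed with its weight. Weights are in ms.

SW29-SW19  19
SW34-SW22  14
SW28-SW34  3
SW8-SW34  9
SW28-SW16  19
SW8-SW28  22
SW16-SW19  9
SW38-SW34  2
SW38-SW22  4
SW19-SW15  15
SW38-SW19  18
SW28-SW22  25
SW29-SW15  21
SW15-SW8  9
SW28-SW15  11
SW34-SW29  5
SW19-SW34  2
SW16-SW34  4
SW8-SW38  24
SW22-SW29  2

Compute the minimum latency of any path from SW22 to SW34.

6 ms

Settle nodes by increasing distance from SW22:
SW22: 0
SW29: 2  (via SW22)
SW38: 4  (via SW22)
SW34: 6  (via SW38)
Shortest route: SW22 → SW38 → SW34 = 6 ms.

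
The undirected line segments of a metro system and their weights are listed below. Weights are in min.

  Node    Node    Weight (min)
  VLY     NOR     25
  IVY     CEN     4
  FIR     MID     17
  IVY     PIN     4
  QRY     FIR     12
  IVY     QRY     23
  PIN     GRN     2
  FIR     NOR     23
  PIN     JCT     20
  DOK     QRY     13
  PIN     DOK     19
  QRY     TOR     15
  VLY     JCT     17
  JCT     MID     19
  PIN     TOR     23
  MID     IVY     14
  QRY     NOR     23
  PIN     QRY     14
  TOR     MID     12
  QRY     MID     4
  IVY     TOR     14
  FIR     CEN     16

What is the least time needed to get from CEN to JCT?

Running Dijkstra from CEN:
CEN: 0
IVY: 4  (via CEN)
PIN: 8  (via IVY)
GRN: 10  (via PIN)
FIR: 16  (via CEN)
MID: 18  (via IVY)
TOR: 18  (via IVY)
QRY: 22  (via PIN)
DOK: 27  (via PIN)
JCT: 28  (via PIN)
Shortest route: CEN → IVY → PIN → JCT = 28 min.

28 min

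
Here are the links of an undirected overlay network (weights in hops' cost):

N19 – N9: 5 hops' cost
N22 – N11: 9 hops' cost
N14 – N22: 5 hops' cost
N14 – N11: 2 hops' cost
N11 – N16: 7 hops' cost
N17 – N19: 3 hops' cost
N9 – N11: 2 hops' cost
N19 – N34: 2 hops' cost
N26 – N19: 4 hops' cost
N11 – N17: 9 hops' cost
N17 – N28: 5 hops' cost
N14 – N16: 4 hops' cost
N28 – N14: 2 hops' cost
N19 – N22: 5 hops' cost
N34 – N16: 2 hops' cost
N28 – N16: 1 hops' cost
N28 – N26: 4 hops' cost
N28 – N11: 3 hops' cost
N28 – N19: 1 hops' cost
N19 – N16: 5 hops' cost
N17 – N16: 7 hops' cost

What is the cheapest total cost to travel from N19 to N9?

5 hops' cost

Enumerating some paths:
N19 → N28 → N14 → N11 → N9: 1+2+2+2 = 7
N19 → N28 → N11 → N9: 1+3+2 = 6
N19 → N9: 5 = 5
Cheapest is N19 → N9 at 5 hops' cost.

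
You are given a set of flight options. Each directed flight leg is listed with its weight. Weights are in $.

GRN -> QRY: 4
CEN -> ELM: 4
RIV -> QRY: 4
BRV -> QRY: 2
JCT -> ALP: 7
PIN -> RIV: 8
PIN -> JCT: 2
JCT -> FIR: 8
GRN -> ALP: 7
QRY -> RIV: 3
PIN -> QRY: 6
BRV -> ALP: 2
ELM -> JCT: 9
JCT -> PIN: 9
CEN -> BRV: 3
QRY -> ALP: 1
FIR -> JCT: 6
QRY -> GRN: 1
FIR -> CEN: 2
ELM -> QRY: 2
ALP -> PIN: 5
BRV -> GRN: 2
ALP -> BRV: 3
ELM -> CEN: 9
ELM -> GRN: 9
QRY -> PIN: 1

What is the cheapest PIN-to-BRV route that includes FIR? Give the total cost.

$15

Best PIN to FIR: PIN–JCT–FIR costing 10
Shortest FIR→BRV: FIR–CEN–BRV = 5
Total via FIR: 10 + 5 = $15.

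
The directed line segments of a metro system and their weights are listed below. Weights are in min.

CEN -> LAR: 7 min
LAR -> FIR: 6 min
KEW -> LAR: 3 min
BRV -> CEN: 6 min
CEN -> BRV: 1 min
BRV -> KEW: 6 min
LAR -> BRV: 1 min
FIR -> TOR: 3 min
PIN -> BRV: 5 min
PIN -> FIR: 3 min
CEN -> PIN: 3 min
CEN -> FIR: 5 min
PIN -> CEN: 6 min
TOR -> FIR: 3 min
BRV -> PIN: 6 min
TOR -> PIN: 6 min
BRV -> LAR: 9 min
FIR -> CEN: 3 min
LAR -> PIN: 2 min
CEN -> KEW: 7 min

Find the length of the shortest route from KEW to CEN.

10 min

Candidate routes:
KEW → LAR → PIN → CEN: 3+2+6 = 11
KEW → LAR → PIN → FIR → CEN: 3+2+3+3 = 11
KEW → LAR → BRV → CEN: 3+1+6 = 10
Cheapest is KEW → LAR → BRV → CEN at 10 min.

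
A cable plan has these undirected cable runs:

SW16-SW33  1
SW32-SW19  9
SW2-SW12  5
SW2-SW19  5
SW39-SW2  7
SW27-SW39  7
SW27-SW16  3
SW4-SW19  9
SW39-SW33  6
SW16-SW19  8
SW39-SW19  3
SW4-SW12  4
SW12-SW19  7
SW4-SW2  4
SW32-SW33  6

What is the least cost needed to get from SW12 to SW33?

Shortest distances from SW12:
SW12: 0
SW4: 4  (via SW12)
SW2: 5  (via SW12)
SW19: 7  (via SW12)
SW39: 10  (via SW19)
SW16: 15  (via SW19)
SW33: 16  (via SW39)
Shortest route: SW12–SW19–SW39–SW33 = 16.

16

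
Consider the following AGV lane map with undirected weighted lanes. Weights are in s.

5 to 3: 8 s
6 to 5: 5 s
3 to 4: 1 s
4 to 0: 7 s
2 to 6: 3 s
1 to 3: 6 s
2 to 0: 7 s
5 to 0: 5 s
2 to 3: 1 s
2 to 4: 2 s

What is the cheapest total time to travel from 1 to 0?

Running Dijkstra from 1:
1: 0
3: 6  (via 1)
2: 7  (via 3)
4: 7  (via 3)
6: 10  (via 2)
0: 14  (via 2)
Shortest route: 1 → 3 → 2 → 0 = 14 s.

14 s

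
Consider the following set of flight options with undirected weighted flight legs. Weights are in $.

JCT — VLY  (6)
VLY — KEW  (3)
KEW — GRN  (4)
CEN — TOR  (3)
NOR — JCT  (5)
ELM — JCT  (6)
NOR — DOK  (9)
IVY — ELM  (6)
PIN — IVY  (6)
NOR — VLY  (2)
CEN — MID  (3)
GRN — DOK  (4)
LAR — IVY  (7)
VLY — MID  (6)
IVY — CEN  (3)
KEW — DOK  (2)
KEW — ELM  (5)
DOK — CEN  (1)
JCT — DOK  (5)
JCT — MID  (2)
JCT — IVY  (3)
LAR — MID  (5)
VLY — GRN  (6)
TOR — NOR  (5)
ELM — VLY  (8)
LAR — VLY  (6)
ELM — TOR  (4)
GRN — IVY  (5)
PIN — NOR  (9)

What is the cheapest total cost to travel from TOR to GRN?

Settle nodes by increasing distance from TOR:
TOR: 0
CEN: 3  (via TOR)
DOK: 4  (via CEN)
ELM: 4  (via TOR)
NOR: 5  (via TOR)
KEW: 6  (via DOK)
MID: 6  (via CEN)
IVY: 6  (via CEN)
VLY: 7  (via NOR)
JCT: 8  (via MID)
GRN: 8  (via DOK)
Shortest route: TOR–CEN–DOK–GRN = $8.

$8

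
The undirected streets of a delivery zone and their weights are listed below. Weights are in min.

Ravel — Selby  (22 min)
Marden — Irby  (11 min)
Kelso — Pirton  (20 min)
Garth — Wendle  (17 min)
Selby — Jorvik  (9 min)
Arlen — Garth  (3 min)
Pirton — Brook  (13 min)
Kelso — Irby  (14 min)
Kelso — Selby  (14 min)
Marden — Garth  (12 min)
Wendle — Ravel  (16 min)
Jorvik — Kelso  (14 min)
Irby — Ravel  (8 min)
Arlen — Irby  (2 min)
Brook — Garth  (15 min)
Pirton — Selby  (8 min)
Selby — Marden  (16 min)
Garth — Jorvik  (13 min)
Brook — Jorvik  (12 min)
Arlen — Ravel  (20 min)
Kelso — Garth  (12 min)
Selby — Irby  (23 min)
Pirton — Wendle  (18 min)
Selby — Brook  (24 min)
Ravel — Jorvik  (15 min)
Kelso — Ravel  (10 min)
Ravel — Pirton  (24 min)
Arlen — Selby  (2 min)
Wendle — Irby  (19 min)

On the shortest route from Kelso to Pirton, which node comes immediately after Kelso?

Compare a few routes:
Kelso → Garth → Arlen → Selby → Pirton: 12+3+2+8 = 25
Kelso → Selby → Pirton: 14+8 = 22
Kelso → Pirton: 20 = 20
Kelso → Irby → Arlen → Selby → Pirton: 14+2+2+8 = 26
Cheapest is Kelso → Pirton at 20 min.
So from Kelso the first move is to Pirton.

Pirton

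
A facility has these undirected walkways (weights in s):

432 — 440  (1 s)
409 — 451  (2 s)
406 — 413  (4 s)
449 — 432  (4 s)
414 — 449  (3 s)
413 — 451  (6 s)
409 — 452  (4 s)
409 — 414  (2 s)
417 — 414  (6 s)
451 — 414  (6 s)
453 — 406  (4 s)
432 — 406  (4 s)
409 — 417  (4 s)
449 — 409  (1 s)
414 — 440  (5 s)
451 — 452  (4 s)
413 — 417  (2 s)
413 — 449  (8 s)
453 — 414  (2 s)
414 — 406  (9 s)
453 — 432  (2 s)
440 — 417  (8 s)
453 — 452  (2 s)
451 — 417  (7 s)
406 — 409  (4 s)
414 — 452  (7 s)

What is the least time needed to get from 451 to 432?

Running Dijkstra from 451:
451: 0
409: 2  (via 451)
449: 3  (via 409)
452: 4  (via 451)
414: 4  (via 409)
453: 6  (via 452)
417: 6  (via 409)
413: 6  (via 451)
406: 6  (via 409)
432: 7  (via 449)
Shortest route: 451–409–449–432 = 7 s.

7 s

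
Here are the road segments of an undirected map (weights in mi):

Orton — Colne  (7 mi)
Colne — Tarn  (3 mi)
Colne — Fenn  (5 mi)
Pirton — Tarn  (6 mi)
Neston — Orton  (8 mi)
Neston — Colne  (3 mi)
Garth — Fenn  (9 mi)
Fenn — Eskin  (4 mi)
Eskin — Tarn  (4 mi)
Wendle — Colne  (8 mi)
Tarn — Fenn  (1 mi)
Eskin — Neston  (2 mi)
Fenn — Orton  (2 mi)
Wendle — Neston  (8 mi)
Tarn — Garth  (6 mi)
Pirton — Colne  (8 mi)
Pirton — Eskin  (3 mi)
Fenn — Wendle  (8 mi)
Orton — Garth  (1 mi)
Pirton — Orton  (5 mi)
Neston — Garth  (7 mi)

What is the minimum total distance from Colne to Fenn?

4 mi

Candidate routes:
Colne → Tarn → Fenn: 3+1 = 4
Colne → Orton → Fenn: 7+2 = 9
Colne → Neston → Eskin → Fenn: 3+2+4 = 9
Colne → Fenn: 5 = 5
The minimum is 4 mi via Colne → Tarn → Fenn.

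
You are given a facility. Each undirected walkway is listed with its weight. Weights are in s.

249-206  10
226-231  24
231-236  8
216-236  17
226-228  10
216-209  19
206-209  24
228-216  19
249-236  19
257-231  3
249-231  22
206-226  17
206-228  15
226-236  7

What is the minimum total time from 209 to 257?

47 s

Compare a few routes:
209 → 206 → 249 → 236 → 231 → 257: 24+10+19+8+3 = 64
209 → 206 → 226 → 236 → 231 → 257: 24+17+7+8+3 = 59
209 → 206 → 249 → 231 → 257: 24+10+22+3 = 59
209 → 216 → 236 → 231 → 257: 19+17+8+3 = 47
The minimum is 47 s via 209 → 216 → 236 → 231 → 257.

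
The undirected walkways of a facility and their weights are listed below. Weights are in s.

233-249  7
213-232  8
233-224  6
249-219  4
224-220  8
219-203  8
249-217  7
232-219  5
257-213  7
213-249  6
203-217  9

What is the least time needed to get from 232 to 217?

16 s

Shortest distances from 232:
232: 0
219: 5  (via 232)
213: 8  (via 232)
249: 9  (via 219)
203: 13  (via 219)
257: 15  (via 213)
217: 16  (via 249)
Shortest route: 232 → 219 → 249 → 217 = 16 s.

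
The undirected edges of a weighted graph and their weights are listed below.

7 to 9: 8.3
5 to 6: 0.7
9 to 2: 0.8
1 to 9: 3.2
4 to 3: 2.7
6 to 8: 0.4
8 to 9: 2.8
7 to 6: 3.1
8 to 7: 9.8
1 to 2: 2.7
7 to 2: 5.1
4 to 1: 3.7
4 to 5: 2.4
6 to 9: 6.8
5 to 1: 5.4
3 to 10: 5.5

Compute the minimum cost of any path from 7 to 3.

Running Dijkstra from 7:
7: 0
6: 3.1  (via 7)
8: 3.5  (via 6)
5: 3.8  (via 6)
2: 5.1  (via 7)
9: 5.9  (via 2)
4: 6.2  (via 5)
1: 7.8  (via 2)
3: 8.9  (via 4)
Shortest route: 7 → 6 → 5 → 4 → 3 = 8.9.

8.9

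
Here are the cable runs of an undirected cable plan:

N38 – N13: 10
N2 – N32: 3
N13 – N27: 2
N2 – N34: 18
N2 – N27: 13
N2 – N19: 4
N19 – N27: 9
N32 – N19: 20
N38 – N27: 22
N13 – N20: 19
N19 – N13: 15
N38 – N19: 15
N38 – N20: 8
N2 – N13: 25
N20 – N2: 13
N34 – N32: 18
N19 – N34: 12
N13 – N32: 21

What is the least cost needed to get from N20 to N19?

17

Settle nodes by increasing distance from N20:
N20: 0
N38: 8  (via N20)
N2: 13  (via N20)
N32: 16  (via N2)
N19: 17  (via N2)
Shortest route: N20–N2–N19 = 17.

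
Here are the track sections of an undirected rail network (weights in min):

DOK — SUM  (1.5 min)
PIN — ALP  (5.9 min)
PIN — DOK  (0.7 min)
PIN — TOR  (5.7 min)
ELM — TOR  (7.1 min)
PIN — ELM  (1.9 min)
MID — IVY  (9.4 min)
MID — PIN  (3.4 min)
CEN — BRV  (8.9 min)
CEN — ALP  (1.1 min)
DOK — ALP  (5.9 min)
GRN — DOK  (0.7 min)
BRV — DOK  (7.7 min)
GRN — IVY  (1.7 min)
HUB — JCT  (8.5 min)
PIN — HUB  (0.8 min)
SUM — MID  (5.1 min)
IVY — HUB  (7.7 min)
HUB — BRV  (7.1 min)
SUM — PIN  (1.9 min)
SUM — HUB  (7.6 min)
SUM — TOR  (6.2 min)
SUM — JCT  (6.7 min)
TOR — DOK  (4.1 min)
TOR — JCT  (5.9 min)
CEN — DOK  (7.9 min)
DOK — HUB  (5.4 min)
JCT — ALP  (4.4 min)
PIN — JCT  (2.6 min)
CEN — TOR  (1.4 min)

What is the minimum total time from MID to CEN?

Settle nodes by increasing distance from MID:
MID: 0
PIN: 3.4  (via MID)
DOK: 4.1  (via PIN)
HUB: 4.2  (via PIN)
GRN: 4.8  (via DOK)
SUM: 5.1  (via MID)
ELM: 5.3  (via PIN)
JCT: 6  (via PIN)
IVY: 6.5  (via GRN)
TOR: 8.2  (via DOK)
ALP: 9.3  (via PIN)
CEN: 9.6  (via TOR)
Shortest route: MID → PIN → DOK → TOR → CEN = 9.6 min.

9.6 min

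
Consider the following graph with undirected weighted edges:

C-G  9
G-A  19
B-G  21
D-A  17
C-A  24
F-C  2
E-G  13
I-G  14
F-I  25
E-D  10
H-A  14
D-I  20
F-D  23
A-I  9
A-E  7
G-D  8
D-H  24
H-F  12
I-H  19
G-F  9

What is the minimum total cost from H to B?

42

Shortest distances from H:
H: 0
F: 12  (via H)
A: 14  (via H)
C: 14  (via F)
I: 19  (via H)
E: 21  (via A)
G: 21  (via F)
D: 24  (via H)
B: 42  (via G)
Shortest route: H → F → G → B = 42.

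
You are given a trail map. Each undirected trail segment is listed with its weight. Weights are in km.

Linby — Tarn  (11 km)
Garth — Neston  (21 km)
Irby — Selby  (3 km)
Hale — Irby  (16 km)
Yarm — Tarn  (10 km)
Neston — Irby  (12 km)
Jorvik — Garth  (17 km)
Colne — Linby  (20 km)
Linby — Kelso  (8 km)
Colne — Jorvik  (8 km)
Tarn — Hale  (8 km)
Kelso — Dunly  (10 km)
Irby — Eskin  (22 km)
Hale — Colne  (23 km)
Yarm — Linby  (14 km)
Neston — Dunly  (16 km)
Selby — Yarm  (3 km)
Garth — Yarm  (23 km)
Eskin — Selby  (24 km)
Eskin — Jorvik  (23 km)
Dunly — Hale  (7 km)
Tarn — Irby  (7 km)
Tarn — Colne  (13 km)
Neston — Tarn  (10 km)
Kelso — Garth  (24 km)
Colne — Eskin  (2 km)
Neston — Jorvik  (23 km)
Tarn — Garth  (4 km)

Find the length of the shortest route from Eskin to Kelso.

30 km

Enumerating some paths:
Eskin - Colne - Linby - Kelso: 2+20+8 = 30
Eskin - Colne - Tarn - Hale - Dunly - Kelso: 2+13+8+7+10 = 40
Eskin - Colne - Hale - Dunly - Kelso: 2+23+7+10 = 42
Eskin - Colne - Tarn - Linby - Kelso: 2+13+11+8 = 34
The minimum is 30 km via Eskin - Colne - Linby - Kelso.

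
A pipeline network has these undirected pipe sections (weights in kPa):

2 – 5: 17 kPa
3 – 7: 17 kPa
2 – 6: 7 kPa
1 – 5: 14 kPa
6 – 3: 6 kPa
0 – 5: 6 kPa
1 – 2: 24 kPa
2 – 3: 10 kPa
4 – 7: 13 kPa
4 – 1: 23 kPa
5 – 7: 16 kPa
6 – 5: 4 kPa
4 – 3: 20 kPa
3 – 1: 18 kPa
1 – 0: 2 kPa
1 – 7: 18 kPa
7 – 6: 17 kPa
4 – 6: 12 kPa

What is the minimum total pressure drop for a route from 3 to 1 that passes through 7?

Shortest 3→7: 3 → 7 = 17
Best 7 to 1: 7 → 1 costing 18
Total via 7: 17 + 18 = 35 kPa.

35 kPa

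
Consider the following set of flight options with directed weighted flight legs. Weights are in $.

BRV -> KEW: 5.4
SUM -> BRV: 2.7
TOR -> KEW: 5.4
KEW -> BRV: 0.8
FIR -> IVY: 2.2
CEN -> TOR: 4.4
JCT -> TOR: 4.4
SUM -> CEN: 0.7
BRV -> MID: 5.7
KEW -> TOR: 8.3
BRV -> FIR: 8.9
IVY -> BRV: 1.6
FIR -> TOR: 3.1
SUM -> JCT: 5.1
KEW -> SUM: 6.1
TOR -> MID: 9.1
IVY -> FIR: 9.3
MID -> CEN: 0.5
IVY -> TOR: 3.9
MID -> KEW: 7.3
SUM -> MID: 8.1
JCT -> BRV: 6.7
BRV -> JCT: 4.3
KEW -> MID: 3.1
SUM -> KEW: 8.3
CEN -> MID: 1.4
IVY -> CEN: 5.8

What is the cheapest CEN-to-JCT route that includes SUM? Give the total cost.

Best CEN to SUM: CEN–MID–KEW–SUM costing 14.8
Shortest SUM→JCT: SUM–JCT = 5.1
Total via SUM: 14.8 + 5.1 = $19.9.

$19.9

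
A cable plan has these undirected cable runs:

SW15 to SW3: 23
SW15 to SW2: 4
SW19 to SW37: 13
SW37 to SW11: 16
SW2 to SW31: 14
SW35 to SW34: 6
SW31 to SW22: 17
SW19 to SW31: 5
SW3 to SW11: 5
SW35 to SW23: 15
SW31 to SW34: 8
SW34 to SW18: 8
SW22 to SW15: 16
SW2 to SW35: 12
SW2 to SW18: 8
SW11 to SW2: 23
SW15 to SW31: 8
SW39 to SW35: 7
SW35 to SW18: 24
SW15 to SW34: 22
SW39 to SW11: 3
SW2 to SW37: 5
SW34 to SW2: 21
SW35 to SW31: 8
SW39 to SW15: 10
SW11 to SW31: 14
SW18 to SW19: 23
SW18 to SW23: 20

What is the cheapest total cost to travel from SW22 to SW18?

28

Enumerating some paths:
SW22 → SW31 → SW2 → SW18: 17+14+8 = 39
SW22 → SW31 → SW34 → SW18: 17+8+8 = 33
SW22 → SW31 → SW15 → SW2 → SW18: 17+8+4+8 = 37
SW22 → SW15 → SW2 → SW18: 16+4+8 = 28
Cheapest is SW22 → SW15 → SW2 → SW18 at 28.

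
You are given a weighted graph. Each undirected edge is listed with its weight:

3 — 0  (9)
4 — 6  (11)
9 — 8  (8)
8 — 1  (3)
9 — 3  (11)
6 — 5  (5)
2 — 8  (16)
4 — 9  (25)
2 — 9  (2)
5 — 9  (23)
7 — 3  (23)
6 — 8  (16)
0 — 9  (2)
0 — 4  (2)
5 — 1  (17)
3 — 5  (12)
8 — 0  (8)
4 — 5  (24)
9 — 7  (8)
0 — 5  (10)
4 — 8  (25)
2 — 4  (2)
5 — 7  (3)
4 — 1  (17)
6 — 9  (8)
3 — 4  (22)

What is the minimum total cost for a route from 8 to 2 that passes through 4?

12

Shortest 8→4: 8–0–4 = 10
Shortest 4→2: 4–2 = 2
Total via 4: 10 + 2 = 12.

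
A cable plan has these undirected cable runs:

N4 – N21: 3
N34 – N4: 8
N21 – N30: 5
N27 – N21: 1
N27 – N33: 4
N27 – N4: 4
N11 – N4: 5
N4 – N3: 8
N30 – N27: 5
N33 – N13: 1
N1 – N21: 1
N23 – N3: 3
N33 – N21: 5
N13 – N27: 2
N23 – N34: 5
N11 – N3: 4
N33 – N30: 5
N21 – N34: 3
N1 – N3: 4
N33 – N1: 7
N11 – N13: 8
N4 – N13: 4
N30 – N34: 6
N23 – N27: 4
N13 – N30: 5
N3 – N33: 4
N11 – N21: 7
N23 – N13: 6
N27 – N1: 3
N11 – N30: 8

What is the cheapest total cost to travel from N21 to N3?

Compare a few routes:
N21–N1–N3: 1+4 = 5
N21–N27–N23–N3: 1+4+3 = 8
N21–N27–N1–N3: 1+3+4 = 8
Cheapest is N21–N1–N3 at 5.

5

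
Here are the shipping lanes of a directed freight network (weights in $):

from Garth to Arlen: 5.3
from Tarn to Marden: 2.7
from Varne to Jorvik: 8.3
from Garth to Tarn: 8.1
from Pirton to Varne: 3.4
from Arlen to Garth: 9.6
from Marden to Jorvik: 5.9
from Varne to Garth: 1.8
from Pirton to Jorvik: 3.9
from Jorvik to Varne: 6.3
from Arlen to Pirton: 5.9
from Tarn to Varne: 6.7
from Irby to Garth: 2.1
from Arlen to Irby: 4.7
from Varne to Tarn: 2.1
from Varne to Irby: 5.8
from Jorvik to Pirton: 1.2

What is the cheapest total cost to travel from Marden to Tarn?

Compare a few routes:
Marden–Jorvik–Pirton–Varne–Tarn: 5.9+1.2+3.4+2.1 = 12.6
Marden–Jorvik–Varne–Tarn: 5.9+6.3+2.1 = 14.3
The minimum is $12.6 via Marden–Jorvik–Pirton–Varne–Tarn.

$12.6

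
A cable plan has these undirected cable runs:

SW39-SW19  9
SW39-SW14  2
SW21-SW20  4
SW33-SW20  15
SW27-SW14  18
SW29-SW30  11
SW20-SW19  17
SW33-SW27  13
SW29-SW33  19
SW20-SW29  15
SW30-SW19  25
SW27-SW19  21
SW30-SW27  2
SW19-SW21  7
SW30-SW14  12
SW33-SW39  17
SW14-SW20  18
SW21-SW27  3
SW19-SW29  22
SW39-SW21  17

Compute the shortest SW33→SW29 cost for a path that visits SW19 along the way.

Best SW33 to SW19: SW33 → SW27 → SW21 → SW19 costing 23
Shortest SW19→SW29: SW19 → SW29 = 22
Total via SW19: 23 + 22 = 45.

45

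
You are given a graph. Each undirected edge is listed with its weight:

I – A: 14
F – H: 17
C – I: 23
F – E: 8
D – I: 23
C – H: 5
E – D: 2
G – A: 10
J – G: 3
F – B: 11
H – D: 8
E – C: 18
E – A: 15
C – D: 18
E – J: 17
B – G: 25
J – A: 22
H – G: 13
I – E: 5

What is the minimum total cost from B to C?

Compare a few routes:
B - F - E - D - H - C: 11+8+2+8+5 = 34
B - F - E - C: 11+8+18 = 37
B - F - H - C: 11+17+5 = 33
The minimum is 33 via B - F - H - C.

33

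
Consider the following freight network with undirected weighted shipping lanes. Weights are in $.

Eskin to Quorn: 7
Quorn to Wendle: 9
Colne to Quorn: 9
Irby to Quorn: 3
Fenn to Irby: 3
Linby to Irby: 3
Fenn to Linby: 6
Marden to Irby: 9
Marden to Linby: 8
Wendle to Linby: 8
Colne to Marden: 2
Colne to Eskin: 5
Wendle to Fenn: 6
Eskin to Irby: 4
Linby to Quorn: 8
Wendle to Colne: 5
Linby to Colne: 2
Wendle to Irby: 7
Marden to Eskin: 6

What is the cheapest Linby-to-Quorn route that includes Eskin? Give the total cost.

Shortest Linby→Eskin: Linby–Colne–Eskin = 7
Best Eskin to Quorn: Eskin–Quorn costing 7
Total via Eskin: 7 + 7 = $14.

$14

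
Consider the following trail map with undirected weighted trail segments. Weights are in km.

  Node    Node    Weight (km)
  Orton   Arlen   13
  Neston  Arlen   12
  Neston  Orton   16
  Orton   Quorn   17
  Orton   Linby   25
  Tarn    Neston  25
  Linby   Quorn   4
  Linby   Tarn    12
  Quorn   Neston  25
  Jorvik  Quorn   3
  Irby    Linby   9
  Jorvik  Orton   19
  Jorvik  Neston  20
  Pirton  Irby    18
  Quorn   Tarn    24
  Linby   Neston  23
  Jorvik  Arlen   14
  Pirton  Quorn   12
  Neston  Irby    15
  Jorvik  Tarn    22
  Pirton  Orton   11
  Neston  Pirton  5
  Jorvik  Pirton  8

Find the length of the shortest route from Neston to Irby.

15 km

Shortest distances from Neston:
Neston: 0
Pirton: 5  (via Neston)
Arlen: 12  (via Neston)
Jorvik: 13  (via Pirton)
Irby: 15  (via Neston)
Shortest route: Neston → Irby = 15 km.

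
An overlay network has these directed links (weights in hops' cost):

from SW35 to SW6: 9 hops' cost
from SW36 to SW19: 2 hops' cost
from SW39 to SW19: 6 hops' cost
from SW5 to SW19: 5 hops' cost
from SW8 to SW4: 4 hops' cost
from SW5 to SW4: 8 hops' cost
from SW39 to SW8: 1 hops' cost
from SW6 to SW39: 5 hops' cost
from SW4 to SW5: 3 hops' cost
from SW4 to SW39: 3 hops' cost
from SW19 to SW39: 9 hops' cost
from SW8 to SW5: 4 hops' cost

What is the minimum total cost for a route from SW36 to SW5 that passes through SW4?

19 hops' cost

Shortest SW36→SW4: SW36–SW19–SW39–SW8–SW4 = 16
Shortest SW4→SW5: SW4–SW5 = 3
Total via SW4: 16 + 3 = 19 hops' cost.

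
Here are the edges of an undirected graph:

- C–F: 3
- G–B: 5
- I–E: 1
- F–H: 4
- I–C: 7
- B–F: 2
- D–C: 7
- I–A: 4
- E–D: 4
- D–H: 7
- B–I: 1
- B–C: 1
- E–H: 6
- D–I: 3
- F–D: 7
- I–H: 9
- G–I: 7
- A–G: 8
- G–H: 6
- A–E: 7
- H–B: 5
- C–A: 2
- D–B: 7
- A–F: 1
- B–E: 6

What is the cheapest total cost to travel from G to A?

8

Compare a few routes:
G → B → C → F → A: 5+1+3+1 = 10
G → B → I → A: 5+1+4 = 10
G → A: 8 = 8
The minimum is 8 via G → A.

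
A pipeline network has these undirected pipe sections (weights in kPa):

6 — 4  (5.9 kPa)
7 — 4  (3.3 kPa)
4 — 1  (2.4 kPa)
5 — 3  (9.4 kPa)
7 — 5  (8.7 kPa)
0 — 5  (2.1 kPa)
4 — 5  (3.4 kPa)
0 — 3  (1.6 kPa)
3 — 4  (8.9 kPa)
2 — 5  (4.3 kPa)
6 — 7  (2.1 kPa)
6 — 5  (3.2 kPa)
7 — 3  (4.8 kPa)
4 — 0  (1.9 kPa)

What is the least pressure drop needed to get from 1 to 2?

Enumerating some paths:
1–4–0–5–2: 2.4+1.9+2.1+4.3 = 10.7
1–4–5–2: 2.4+3.4+4.3 = 10.1
The minimum is 10.1 kPa via 1–4–5–2.

10.1 kPa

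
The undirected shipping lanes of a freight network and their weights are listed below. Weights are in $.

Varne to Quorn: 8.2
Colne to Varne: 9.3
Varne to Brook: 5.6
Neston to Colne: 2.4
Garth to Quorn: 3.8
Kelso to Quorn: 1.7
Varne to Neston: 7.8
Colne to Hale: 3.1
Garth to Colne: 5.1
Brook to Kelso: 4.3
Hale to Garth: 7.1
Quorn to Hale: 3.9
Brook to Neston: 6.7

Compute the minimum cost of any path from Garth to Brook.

Running Dijkstra from Garth:
Garth: 0
Quorn: 3.8  (via Garth)
Colne: 5.1  (via Garth)
Kelso: 5.5  (via Quorn)
Hale: 7.1  (via Garth)
Neston: 7.5  (via Colne)
Brook: 9.8  (via Kelso)
Shortest route: Garth–Quorn–Kelso–Brook = $9.8.

$9.8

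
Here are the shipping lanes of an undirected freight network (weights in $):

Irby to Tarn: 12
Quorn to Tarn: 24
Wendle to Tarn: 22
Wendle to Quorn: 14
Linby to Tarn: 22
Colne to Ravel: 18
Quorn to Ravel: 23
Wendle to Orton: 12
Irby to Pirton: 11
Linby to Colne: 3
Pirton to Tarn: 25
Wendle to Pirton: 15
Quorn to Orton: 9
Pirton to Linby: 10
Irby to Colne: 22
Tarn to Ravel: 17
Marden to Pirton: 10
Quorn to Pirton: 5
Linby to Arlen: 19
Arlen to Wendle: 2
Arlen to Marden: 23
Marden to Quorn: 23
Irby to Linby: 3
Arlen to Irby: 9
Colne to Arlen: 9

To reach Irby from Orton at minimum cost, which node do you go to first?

Candidate routes:
Orton → Quorn → Pirton → Irby: 9+5+11 = 25
Orton → Wendle → Arlen → Irby: 12+2+9 = 23
Cheapest is Orton → Wendle → Arlen → Irby at $23.
So from Orton the first move is to Wendle.

Wendle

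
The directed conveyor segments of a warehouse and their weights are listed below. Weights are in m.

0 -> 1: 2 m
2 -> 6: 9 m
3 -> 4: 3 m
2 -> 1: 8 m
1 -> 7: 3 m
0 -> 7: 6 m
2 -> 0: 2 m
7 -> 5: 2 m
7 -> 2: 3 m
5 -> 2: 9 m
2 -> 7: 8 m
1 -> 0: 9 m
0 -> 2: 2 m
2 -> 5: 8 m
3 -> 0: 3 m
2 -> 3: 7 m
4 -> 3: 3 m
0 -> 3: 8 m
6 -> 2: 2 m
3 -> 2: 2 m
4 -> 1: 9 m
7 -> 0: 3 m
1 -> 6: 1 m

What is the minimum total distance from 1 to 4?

13 m

Running Dijkstra from 1:
1: 0
6: 1  (via 1)
2: 3  (via 6)
7: 3  (via 1)
0: 5  (via 2)
5: 5  (via 7)
3: 10  (via 2)
4: 13  (via 3)
Shortest route: 1 → 6 → 2 → 3 → 4 = 13 m.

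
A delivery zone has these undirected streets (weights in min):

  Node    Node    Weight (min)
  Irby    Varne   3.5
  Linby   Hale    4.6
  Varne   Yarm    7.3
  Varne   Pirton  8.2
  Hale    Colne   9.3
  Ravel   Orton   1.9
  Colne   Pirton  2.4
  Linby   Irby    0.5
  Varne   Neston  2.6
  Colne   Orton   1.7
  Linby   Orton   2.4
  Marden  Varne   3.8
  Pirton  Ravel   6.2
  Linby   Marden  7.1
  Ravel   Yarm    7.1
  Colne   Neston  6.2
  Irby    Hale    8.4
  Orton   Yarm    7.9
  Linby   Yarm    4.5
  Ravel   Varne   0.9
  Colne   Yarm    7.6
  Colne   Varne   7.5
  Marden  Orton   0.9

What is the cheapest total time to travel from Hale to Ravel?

8.9 min

Shortest distances from Hale:
Hale: 0
Linby: 4.6  (via Hale)
Irby: 5.1  (via Linby)
Orton: 7  (via Linby)
Marden: 7.9  (via Orton)
Varne: 8.6  (via Irby)
Colne: 8.7  (via Orton)
Ravel: 8.9  (via Orton)
Shortest route: Hale → Linby → Orton → Ravel = 8.9 min.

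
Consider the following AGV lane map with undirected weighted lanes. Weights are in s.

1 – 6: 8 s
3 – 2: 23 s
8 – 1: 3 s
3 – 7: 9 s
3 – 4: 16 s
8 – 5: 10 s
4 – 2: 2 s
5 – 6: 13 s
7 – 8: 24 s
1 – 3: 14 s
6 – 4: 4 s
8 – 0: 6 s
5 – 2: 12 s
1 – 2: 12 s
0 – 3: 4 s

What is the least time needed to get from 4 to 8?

Shortest distances from 4:
4: 0
2: 2  (via 4)
6: 4  (via 4)
1: 12  (via 6)
5: 14  (via 2)
8: 15  (via 1)
Shortest route: 4–6–1–8 = 15 s.

15 s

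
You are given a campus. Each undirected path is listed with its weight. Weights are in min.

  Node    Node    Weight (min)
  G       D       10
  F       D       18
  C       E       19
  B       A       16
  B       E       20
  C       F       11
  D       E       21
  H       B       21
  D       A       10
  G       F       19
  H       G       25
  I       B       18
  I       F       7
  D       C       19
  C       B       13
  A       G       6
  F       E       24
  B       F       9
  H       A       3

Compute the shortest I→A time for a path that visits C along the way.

47 min

Best I to C: I → F → C costing 18
Shortest C→A: C → B → A = 29
Total via C: 18 + 29 = 47 min.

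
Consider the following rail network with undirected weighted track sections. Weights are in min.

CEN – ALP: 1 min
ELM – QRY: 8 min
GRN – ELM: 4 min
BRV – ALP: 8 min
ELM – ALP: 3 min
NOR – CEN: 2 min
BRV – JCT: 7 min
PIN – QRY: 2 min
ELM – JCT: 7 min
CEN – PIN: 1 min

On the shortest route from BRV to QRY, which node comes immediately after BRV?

Compare a few routes:
BRV–ALP–CEN–PIN–QRY: 8+1+1+2 = 12
BRV–JCT–ELM–ALP–CEN–PIN–QRY: 7+7+3+1+1+2 = 21
BRV–ALP–ELM–QRY: 8+3+8 = 19
The minimum is 12 min via BRV–ALP–CEN–PIN–QRY.
So from BRV the first move is to ALP.

ALP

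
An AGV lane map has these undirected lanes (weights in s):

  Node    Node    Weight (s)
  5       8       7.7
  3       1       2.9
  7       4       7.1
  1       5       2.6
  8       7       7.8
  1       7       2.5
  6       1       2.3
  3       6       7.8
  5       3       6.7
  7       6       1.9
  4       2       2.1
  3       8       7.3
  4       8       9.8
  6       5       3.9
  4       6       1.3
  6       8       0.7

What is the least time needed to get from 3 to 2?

Settle nodes by increasing distance from 3:
3: 0
1: 2.9  (via 3)
6: 5.2  (via 1)
7: 5.4  (via 1)
5: 5.5  (via 1)
8: 5.9  (via 6)
4: 6.5  (via 6)
2: 8.6  (via 4)
Shortest route: 3–1–6–4–2 = 8.6 s.

8.6 s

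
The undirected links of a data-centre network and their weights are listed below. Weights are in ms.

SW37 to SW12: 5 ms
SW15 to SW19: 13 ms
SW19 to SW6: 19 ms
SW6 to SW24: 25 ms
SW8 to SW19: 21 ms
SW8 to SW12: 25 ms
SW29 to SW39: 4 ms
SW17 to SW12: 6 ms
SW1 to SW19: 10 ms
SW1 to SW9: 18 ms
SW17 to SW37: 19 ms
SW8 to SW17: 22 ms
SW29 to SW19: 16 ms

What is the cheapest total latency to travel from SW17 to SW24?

87 ms

Enumerating some paths:
SW17 → SW12 → SW8 → SW19 → SW6 → SW24: 6+25+21+19+25 = 96
SW17 → SW8 → SW19 → SW6 → SW24: 22+21+19+25 = 87
Cheapest is SW17 → SW8 → SW19 → SW6 → SW24 at 87 ms.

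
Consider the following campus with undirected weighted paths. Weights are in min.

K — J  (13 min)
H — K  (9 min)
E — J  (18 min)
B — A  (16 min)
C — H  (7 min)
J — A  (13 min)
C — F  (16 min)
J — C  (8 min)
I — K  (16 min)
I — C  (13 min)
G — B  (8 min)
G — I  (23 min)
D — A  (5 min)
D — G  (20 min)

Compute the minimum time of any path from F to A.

37 min

Shortest distances from F:
F: 0
C: 16  (via F)
H: 23  (via C)
J: 24  (via C)
I: 29  (via C)
K: 32  (via H)
A: 37  (via J)
Shortest route: F → C → J → A = 37 min.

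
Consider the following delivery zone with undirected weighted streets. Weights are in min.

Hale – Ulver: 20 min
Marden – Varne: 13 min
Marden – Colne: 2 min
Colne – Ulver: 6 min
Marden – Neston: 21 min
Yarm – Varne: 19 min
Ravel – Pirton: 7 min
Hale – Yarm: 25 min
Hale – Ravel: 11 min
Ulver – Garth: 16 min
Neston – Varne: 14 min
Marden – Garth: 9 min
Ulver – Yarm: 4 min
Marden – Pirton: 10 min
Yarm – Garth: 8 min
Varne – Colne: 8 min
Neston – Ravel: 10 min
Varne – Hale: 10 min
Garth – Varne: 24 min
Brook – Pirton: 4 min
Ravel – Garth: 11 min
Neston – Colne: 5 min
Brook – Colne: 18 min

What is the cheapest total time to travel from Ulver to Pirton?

18 min

Enumerating some paths:
Ulver - Colne - Brook - Pirton: 6+18+4 = 28
Ulver - Colne - Marden - Pirton: 6+2+10 = 18
Cheapest is Ulver - Colne - Marden - Pirton at 18 min.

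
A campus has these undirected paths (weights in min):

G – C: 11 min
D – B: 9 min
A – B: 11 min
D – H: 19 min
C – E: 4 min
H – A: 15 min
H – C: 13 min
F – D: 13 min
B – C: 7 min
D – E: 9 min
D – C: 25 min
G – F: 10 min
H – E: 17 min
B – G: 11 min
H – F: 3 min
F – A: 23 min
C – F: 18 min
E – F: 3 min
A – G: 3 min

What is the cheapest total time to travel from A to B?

Compare a few routes:
A → G → C → B: 3+11+7 = 21
A → G → B: 3+11 = 14
A → B: 11 = 11
Cheapest is A → B at 11 min.

11 min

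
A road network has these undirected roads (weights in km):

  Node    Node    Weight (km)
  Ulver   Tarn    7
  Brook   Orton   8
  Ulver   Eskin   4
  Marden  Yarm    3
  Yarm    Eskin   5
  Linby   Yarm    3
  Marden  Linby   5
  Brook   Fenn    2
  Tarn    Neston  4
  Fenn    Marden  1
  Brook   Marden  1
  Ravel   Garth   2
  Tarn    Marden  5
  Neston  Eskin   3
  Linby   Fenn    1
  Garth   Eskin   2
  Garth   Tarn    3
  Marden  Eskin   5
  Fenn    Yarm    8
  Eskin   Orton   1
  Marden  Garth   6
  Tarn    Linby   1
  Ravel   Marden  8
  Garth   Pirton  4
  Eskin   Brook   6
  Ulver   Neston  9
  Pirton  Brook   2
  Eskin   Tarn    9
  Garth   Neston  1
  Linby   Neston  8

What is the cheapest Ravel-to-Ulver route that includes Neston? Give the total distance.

10 km

Best Ravel to Neston: Ravel → Garth → Neston costing 3
Shortest Neston→Ulver: Neston → Eskin → Ulver = 7
Total via Neston: 3 + 7 = 10 km.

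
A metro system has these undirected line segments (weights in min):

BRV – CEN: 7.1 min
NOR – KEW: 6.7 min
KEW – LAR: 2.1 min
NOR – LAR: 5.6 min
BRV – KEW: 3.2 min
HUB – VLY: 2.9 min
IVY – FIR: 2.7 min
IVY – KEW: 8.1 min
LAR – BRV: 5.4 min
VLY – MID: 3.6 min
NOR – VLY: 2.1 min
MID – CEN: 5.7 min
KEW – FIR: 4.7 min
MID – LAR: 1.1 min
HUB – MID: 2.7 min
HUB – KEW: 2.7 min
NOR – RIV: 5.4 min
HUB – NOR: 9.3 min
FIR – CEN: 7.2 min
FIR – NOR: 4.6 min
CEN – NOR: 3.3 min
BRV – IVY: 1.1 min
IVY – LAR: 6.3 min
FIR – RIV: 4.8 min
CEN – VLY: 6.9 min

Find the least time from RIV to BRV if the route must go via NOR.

Shortest RIV→NOR: RIV → NOR = 5.4
Shortest NOR→BRV: NOR → FIR → IVY → BRV = 8.4
Total via NOR: 5.4 + 8.4 = 13.8 min.

13.8 min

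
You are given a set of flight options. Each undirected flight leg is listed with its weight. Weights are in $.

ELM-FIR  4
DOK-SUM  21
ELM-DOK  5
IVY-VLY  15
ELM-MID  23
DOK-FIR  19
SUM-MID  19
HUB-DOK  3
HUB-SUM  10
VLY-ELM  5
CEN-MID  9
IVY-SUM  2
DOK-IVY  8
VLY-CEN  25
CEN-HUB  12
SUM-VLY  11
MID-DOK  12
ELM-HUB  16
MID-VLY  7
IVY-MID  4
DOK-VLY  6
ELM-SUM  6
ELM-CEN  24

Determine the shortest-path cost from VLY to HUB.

Enumerating some paths:
VLY → DOK → HUB: 6+3 = 9
VLY → ELM → SUM → HUB: 5+6+10 = 21
VLY → ELM → DOK → HUB: 5+5+3 = 13
VLY → ELM → HUB: 5+16 = 21
The minimum is $9 via VLY → DOK → HUB.

$9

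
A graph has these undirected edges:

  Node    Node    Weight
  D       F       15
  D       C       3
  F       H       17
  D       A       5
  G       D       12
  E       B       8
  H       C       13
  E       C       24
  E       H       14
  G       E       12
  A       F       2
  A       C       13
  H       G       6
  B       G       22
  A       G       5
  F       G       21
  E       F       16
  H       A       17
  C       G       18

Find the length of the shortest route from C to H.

Compare a few routes:
C–H: 13 = 13
C–D–G–H: 3+12+6 = 21
C–D–A–G–H: 3+5+5+6 = 19
The minimum is 13 via C–H.

13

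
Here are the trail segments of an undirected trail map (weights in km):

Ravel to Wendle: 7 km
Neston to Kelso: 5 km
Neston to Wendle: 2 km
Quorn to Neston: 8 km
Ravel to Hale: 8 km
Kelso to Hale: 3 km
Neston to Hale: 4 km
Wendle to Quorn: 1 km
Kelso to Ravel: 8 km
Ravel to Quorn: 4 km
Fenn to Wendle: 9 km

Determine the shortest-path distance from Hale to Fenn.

15 km

Enumerating some paths:
Hale → Kelso → Neston → Wendle → Fenn: 3+5+2+9 = 19
Hale → Neston → Wendle → Fenn: 4+2+9 = 15
Cheapest is Hale → Neston → Wendle → Fenn at 15 km.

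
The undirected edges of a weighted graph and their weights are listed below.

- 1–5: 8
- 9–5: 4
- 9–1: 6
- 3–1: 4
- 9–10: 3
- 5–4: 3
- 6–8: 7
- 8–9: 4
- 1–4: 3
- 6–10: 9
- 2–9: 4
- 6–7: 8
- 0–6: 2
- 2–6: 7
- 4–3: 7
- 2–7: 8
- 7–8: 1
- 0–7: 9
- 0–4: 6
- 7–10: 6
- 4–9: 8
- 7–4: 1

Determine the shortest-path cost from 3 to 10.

Shortest distances from 3:
3: 0
1: 4  (via 3)
4: 7  (via 3)
7: 8  (via 4)
8: 9  (via 7)
5: 10  (via 4)
9: 10  (via 1)
0: 13  (via 4)
10: 13  (via 9)
Shortest route: 3–1–9–10 = 13.

13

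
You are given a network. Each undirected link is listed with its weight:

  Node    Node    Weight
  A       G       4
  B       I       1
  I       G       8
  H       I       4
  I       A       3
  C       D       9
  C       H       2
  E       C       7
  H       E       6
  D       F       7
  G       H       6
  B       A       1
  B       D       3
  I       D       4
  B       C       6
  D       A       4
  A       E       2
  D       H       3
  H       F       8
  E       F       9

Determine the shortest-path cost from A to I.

2

Candidate routes:
A → B → I: 1+1 = 2
A → I: 3 = 3
Cheapest is A → B → I at 2.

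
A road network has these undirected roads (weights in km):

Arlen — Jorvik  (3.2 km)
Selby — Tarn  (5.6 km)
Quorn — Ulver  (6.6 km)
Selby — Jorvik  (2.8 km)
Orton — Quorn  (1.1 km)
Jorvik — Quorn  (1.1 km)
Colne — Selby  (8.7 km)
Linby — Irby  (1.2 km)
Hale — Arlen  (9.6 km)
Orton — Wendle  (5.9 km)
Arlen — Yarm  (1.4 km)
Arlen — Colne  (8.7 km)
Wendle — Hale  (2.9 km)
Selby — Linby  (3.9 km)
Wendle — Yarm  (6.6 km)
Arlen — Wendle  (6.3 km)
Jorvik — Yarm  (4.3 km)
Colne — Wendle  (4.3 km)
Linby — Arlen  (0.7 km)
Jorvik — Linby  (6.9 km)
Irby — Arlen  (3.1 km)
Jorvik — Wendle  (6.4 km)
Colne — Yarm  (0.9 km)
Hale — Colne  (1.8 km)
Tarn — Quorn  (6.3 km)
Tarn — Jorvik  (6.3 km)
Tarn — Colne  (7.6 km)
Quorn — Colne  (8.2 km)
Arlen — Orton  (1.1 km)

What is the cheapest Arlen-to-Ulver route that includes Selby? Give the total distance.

Best Arlen to Selby: Arlen–Linby–Selby costing 4.6
Best Selby to Ulver: Selby–Jorvik–Quorn–Ulver costing 10.5
Total via Selby: 4.6 + 10.5 = 15.1 km.

15.1 km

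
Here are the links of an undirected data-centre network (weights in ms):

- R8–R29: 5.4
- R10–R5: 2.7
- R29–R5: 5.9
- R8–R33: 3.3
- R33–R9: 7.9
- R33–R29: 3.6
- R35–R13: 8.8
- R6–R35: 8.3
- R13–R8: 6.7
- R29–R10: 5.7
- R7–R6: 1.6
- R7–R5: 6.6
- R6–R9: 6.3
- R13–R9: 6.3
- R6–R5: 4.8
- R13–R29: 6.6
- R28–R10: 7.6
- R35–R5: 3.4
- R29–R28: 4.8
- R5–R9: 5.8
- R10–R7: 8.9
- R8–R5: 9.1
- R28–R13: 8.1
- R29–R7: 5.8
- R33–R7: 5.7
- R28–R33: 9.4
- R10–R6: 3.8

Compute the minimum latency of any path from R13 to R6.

Running Dijkstra from R13:
R13: 0
R9: 6.3  (via R13)
R29: 6.6  (via R13)
R8: 6.7  (via R13)
R28: 8.1  (via R13)
R35: 8.8  (via R13)
R33: 10  (via R8)
R5: 12.1  (via R9)
R10: 12.3  (via R29)
R7: 12.4  (via R29)
R6: 12.6  (via R9)
Shortest route: R13 → R9 → R6 = 12.6 ms.

12.6 ms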